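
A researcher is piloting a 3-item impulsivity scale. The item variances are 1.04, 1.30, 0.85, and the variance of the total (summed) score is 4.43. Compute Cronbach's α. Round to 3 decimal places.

α = 0.420

Σσ²ᵢ = 1.04 + 1.30 + 0.85 = 3.19
α = (k/(k−1))·(1 − Σσ²ᵢ/σ²_T) = (3/2)·(1 − 3.19/4.43) = 0.420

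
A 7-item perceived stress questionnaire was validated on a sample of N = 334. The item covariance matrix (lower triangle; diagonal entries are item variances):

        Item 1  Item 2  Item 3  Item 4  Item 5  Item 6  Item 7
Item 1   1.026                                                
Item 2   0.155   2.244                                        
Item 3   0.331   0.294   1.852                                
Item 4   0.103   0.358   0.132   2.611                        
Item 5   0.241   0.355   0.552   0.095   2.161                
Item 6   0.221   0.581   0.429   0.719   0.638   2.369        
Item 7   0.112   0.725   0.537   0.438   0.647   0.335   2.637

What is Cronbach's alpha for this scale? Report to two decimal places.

Σσ²ᵢ = 1.026 + 2.244 + 1.852 + 2.611 + 2.161 + 2.369 + 2.637 = 14.900
Sum of off-diagonal covariances = 7.998
total variance = 14.900 + 2 × 7.998 = 30.896
α = (k/(k−1))·(1 − Σσ²ᵢ/total variance) = (7/6)·(1 − 14.900/30.896) = 0.60

α = 0.60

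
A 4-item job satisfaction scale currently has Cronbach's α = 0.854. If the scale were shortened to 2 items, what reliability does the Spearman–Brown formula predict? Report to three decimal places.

Length factor m = 2/4 = 0.5000
α' = m·α / (1 − (1−m)·α)
   = 2/4 × 0.854 / (1 − (1 − 2/4) × 0.854)
   = 0.4270 / 0.5730 = 0.745

predicted reliability = 0.745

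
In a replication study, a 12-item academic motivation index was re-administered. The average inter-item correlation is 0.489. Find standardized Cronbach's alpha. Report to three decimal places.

α = 0.920

Standardized α = k·r̄ / (1 + (k−1)·r̄) = 12 × 0.489 / (1 + 11 × 0.489)
  = 5.8680 / 6.3790 = 0.920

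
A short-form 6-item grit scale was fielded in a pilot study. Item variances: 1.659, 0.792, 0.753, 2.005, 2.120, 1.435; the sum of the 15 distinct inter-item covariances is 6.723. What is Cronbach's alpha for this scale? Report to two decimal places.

ΣVar(i) = 1.659 + 0.792 + 0.753 + 2.005 + 2.120 + 1.435 = 8.764
Sum of distinct covariances = 6.723
Var(T) = ΣVar(i) + 2·Σcov = 8.764 + 2 × 6.723 = 22.210
α = (6/5)·(1 − 8.764/22.210) = 0.73

α = 0.73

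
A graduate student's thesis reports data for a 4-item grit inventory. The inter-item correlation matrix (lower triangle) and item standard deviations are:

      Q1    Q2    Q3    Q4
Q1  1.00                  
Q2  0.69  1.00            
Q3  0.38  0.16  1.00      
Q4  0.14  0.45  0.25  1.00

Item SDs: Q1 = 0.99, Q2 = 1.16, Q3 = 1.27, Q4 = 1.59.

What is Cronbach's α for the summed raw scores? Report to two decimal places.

Cronbach's α = 0.65

Σσ²ᵢ = 0.99² + 1.16² + 1.27² + 1.59² = 6.4667
Covariances σ_ij = r_ij · s_i · s_j:
  σ(Q1,Q2) = 0.69 × 0.99 × 1.16 = 0.7924
  σ(Q1,Q3) = 0.38 × 0.99 × 1.27 = 0.4778
  σ(Q1,Q4) = 0.14 × 0.99 × 1.59 = 0.2204
  σ(Q2,Q3) = 0.16 × 1.16 × 1.27 = 0.2357
  σ(Q2,Q4) = 0.45 × 1.16 × 1.59 = 0.8300
  σ(Q3,Q4) = 0.25 × 1.27 × 1.59 = 0.5048
σ²_T = Σσ²ᵢ + 2·Σσ_ij = 6.4667 + 2 × 3.0611 = 12.5889
α = (4/3)·(1 − 6.4667/12.5889) = 0.65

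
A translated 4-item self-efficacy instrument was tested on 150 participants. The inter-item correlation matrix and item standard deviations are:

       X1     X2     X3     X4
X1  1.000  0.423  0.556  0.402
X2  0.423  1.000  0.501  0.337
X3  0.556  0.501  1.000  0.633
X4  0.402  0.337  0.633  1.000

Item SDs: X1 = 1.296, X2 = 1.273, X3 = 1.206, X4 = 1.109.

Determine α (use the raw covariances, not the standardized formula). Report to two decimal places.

Σσ²ᵢ = 1.296² + 1.273² + 1.206² + 1.109² = 5.9845
Covariances σ_ij = r_ij · s_i · s_j:
  σ(X1,X2) = 0.423 × 1.296 × 1.273 = 0.6979
  σ(X1,X3) = 0.556 × 1.296 × 1.206 = 0.8690
  σ(X1,X4) = 0.402 × 1.296 × 1.109 = 0.5778
  σ(X2,X3) = 0.501 × 1.273 × 1.206 = 0.7692
  σ(X2,X4) = 0.337 × 1.273 × 1.109 = 0.4758
  σ(X3,X4) = 0.633 × 1.206 × 1.109 = 0.8466
σ²_T = Σσ²ᵢ + 2·Σσ_ij = 5.9845 + 2 × 4.2363 = 14.4571
α = (4/3)·(1 − 5.9845/14.4571) = 0.78

α = 0.78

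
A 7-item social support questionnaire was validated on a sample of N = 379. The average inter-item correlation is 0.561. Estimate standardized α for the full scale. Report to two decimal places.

Standardized α = k·r̄ / (1 + (k−1)·r̄) = 7 × 0.561 / (1 + 6 × 0.561)
  = 3.9270 / 4.3660 = 0.90

standardized α = 0.90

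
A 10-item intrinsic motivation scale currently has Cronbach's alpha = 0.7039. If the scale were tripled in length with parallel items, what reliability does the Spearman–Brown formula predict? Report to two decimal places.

predicted reliability = 0.88

Length factor m = 3
α' = m·α / (1 + (m−1)·α)
   = 3 × 0.7039 / (1 + (3 − 1) × 0.7039)
   = 2.1117 / 2.4078 = 0.88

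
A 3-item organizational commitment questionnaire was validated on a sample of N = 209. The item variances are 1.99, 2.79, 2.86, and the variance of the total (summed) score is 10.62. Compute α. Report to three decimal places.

α = 0.421

Σσ²ᵢ = 1.99 + 2.79 + 2.86 = 7.64
α = (k/(k−1))·(1 − Σσ²ᵢ/σ²_total) = (3/2)·(1 − 7.64/10.62) = 0.421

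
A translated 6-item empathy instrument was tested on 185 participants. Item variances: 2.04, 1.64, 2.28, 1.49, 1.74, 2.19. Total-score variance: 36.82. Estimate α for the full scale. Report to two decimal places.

α = 0.83

Σσᵢ² = 2.04 + 1.64 + 2.28 + 1.49 + 1.74 + 2.19 = 11.38
α = (k/(k−1))·(1 − Σσᵢ²/σ²_T) = (6/5)·(1 − 11.38/36.82) = 0.83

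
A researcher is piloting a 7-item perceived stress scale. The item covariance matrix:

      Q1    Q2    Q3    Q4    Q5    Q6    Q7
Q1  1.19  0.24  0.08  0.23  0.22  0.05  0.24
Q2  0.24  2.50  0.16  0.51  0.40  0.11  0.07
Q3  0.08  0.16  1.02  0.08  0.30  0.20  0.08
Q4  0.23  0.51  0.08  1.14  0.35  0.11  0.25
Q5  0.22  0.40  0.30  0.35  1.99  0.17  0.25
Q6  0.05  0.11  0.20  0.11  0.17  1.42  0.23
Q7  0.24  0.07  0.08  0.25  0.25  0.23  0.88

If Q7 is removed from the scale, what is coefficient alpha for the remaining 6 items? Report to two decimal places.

coefficient alpha = 0.49

Remaining items: Q1, Q2, Q3, Q4, Q5, Q6 (k = 6).
sum of item variances = 1.19 + 2.50 + 1.02 + 1.14 + 1.99 + 1.42 = 9.26
Var(T) = 9.26 + 2 × 3.21 = 15.68
α (item deleted) = (6/5)·(1 − 9.26/15.68) = 0.49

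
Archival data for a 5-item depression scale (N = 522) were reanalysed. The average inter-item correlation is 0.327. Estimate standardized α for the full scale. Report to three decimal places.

Standardized α = k·r̄ / (1 + (k−1)·r̄) = 5 × 0.327 / (1 + 4 × 0.327)
  = 1.6350 / 2.3080 = 0.708

α = 0.708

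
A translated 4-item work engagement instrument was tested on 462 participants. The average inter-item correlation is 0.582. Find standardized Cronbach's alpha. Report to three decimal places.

standardized Cronbach's alpha = 0.848

Standardized α = k·r̄ / (1 + (k−1)·r̄) = 4 × 0.582 / (1 + 3 × 0.582)
  = 2.3280 / 2.7460 = 0.848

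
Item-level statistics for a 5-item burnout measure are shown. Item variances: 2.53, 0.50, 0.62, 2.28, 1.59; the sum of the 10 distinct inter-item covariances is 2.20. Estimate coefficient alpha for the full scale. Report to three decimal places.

ΣVar(i) = 2.53 + 0.50 + 0.62 + 2.28 + 1.59 = 7.52
Sum of distinct covariances = 2.20
σ²_T = ΣVar(i) + 2·Σcov = 7.52 + 2 × 2.20 = 11.92
α = (5/4)·(1 − 7.52/11.92) = 0.461

coefficient alpha = 0.461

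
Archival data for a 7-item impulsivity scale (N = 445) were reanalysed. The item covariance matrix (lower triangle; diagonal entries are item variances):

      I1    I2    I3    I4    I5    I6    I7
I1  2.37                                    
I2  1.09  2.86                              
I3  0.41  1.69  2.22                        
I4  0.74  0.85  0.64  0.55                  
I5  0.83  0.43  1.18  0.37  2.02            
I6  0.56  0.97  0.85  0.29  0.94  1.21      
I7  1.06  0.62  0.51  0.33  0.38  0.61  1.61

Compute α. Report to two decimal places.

α = 0.82

Σσᵢ² = 2.37 + 2.86 + 2.22 + 0.55 + 2.02 + 1.21 + 1.61 = 12.84
Sum of the distinct covariances = 15.35
σ²_T = 12.84 + 2 × 15.35 = 43.54
α = (k/(k−1))·(1 − Σσᵢ²/σ²_T) = (7/6)·(1 − 12.84/43.54) = 0.82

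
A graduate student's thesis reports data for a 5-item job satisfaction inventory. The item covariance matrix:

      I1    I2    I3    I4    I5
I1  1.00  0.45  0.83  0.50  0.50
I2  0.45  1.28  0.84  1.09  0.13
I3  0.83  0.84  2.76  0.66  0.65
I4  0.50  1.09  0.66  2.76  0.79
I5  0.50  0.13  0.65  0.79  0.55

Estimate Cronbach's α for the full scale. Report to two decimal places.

Σσ²ᵢ = 1.00 + 1.28 + 2.76 + 2.76 + 0.55 = 8.35
Sum of off-diagonal covariances = 6.44
σ²_total = 8.35 + 2 × 6.44 = 21.23
α = (k/(k−1))·(1 − Σσ²ᵢ/σ²_total) = (5/4)·(1 − 8.35/21.23) = 0.76

Cronbach's α = 0.76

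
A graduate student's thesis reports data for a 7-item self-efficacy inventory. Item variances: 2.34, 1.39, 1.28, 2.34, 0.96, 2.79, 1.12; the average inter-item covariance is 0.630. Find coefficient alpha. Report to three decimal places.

sum of item variances = 2.34 + 1.39 + 1.28 + 2.34 + 0.96 + 2.79 + 1.12 = 12.22
Sum of the 21 distinct covariances = 21 × 0.630 = 13.230
total variance = sum of item variances + 2·Σcov = 12.22 + 2 × 13.230 = 38.680
α = (7/6)·(1 − 12.22/38.680) = 0.798

α = 0.798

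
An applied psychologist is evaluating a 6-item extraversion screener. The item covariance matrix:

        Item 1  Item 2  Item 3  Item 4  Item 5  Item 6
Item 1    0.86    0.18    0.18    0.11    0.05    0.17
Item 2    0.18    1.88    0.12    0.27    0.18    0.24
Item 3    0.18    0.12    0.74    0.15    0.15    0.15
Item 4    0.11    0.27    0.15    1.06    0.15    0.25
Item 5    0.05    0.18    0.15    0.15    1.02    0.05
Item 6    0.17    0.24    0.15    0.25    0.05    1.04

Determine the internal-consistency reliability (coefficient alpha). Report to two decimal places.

α = 0.51

Σσ²ᵢ = 0.86 + 1.88 + 0.74 + 1.06 + 1.02 + 1.04 = 6.60
Sum of off-diagonal covariances = 2.40
Var(T) = 6.60 + 2 × 2.40 = 11.40
α = (k/(k−1))·(1 − Σσ²ᵢ/Var(T)) = (6/5)·(1 − 6.60/11.40) = 0.51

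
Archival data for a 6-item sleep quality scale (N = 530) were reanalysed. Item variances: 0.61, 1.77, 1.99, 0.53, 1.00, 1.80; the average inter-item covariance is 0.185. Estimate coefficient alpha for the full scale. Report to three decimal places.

ΣVar(i) = 0.61 + 1.77 + 1.99 + 0.53 + 1.00 + 1.80 = 7.70
Sum of the 15 distinct covariances = 15 × 0.185 = 2.775
total variance = ΣVar(i) + 2·Σcov = 7.70 + 2 × 2.775 = 13.250
α = (6/5)·(1 − 7.70/13.250) = 0.503

coefficient alpha = 0.503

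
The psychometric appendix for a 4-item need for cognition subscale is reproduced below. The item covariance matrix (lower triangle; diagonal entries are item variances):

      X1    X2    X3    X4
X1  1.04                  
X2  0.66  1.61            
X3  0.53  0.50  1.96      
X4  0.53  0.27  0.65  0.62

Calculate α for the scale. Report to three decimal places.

sum of item variances = 1.04 + 1.61 + 1.96 + 0.62 = 5.23
Sum of off-diagonal covariances = 3.14
σ²_total = 5.23 + 2 × 3.14 = 11.51
α = (k/(k−1))·(1 − sum of item variances/σ²_total) = (4/3)·(1 − 5.23/11.51) = 0.727

α = 0.727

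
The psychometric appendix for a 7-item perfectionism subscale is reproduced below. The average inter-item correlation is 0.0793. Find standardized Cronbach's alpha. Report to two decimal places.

standardized Cronbach's alpha = 0.38

Standardized α = k·r̄ / (1 + (k−1)·r̄) = 7 × 0.0793 / (1 + 6 × 0.0793)
  = 0.5551 / 1.4758 = 0.38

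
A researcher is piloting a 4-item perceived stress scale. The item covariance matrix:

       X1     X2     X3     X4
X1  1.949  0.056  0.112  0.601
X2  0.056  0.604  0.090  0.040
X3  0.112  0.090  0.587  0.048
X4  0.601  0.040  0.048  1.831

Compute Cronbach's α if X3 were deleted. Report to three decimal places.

Cronbach's α = 0.362

Remaining items: X1, X2, X4 (k = 3).
sum of item variances = 1.949 + 0.604 + 1.831 = 4.384
Var(T) = 4.384 + 2 × 0.697 = 5.778
α (item deleted) = (3/2)·(1 − 4.384/5.778) = 0.362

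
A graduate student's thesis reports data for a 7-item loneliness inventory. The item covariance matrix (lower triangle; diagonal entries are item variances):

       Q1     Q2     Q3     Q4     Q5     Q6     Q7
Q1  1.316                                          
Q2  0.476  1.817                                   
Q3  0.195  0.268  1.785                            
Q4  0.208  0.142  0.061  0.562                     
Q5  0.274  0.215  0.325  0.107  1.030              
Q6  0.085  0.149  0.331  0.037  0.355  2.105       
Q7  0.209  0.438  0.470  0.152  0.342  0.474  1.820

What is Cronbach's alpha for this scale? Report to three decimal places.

α = 0.589

ΣVar(i) = 1.316 + 1.817 + 1.785 + 0.562 + 1.030 + 2.105 + 1.820 = 10.435
Sum of the distinct covariances = 5.313
σ²_total = 10.435 + 2 × 5.313 = 21.061
α = (k/(k−1))·(1 − ΣVar(i)/σ²_total) = (7/6)·(1 − 10.435/21.061) = 0.589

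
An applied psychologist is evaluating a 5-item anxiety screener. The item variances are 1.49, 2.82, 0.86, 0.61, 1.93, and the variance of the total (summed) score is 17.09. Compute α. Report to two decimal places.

sum of item variances = 1.49 + 2.82 + 0.86 + 0.61 + 1.93 = 7.71
α = (k/(k−1))·(1 − sum of item variances/total variance) = (5/4)·(1 − 7.71/17.09) = 0.69

α = 0.69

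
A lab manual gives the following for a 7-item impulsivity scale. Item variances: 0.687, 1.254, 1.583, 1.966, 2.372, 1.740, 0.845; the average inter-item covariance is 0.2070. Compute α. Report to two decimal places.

Σσ²ᵢ = 0.687 + 1.254 + 1.583 + 1.966 + 2.372 + 1.740 + 0.845 = 10.447
Sum of the 21 distinct covariances = 21 × 0.2070 = 4.3470
total variance = Σσ²ᵢ + 2·Σcov = 10.447 + 2 × 4.3470 = 19.1410
α = (7/6)·(1 − 10.447/19.1410) = 0.53

α = 0.53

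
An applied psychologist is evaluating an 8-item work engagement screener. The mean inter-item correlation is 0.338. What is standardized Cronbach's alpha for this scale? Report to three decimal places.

α = 0.803

Standardized α = k·r̄ / (1 + (k−1)·r̄) = 8 × 0.338 / (1 + 7 × 0.338)
  = 2.7040 / 3.3660 = 0.803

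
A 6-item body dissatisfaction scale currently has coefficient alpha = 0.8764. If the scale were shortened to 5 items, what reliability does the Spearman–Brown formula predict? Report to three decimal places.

Length factor m = 5/6 = 0.8333
α' = m·α / (1 − (1−m)·α)
   = 5/6 × 0.8764 / (1 − (1 − 5/6) × 0.8764)
   = 0.7303 / 0.8539 = 0.855

predicted reliability = 0.855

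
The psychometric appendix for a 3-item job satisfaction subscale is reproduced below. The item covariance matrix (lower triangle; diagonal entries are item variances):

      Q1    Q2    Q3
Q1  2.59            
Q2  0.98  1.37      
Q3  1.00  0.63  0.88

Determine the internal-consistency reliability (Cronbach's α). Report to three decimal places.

α = 0.778

ΣVar(i) = 2.59 + 1.37 + 0.88 = 4.84
Sum of the distinct covariances = 2.61
σ²_T = 4.84 + 2 × 2.61 = 10.06
α = (k/(k−1))·(1 − ΣVar(i)/σ²_T) = (3/2)·(1 − 4.84/10.06) = 0.778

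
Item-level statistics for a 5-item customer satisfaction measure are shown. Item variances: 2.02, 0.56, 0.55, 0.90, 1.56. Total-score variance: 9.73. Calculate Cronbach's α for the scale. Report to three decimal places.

Cronbach's α = 0.532

ΣVar(i) = 2.02 + 0.56 + 0.55 + 0.90 + 1.56 = 5.59
α = (k/(k−1))·(1 − ΣVar(i)/σ²_total) = (5/4)·(1 − 5.59/9.73) = 0.532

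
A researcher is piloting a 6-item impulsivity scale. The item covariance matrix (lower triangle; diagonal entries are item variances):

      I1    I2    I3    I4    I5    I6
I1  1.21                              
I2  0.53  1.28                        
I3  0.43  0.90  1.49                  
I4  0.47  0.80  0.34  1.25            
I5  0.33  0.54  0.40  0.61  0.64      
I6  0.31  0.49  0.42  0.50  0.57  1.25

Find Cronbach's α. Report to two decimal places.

Cronbach's α = 0.82

ΣVar(i) = 1.21 + 1.28 + 1.49 + 1.25 + 0.64 + 1.25 = 7.12
Sum of off-diagonal covariances = 7.64
total variance = 7.12 + 2 × 7.64 = 22.40
α = (k/(k−1))·(1 − ΣVar(i)/total variance) = (6/5)·(1 − 7.12/22.40) = 0.82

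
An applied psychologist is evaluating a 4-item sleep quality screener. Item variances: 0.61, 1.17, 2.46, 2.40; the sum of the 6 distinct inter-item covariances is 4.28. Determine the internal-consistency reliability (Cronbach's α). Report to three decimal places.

sum of item variances = 0.61 + 1.17 + 2.46 + 2.40 = 6.64
Sum of distinct covariances = 4.28
σ²_T = sum of item variances + 2·Σcov = 6.64 + 2 × 4.28 = 15.20
α = (4/3)·(1 − 6.64/15.20) = 0.751

α = 0.751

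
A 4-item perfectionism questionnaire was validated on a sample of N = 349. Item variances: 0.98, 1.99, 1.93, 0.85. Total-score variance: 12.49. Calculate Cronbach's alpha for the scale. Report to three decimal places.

Cronbach's alpha = 0.720

sum of item variances = 0.98 + 1.99 + 1.93 + 0.85 = 5.75
α = (k/(k−1))·(1 − sum of item variances/σ²_total) = (4/3)·(1 − 5.75/12.49) = 0.720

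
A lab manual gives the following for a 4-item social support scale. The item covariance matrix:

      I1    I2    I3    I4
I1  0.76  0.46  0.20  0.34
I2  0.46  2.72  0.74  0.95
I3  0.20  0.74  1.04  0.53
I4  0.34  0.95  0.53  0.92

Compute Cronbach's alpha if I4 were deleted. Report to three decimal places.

Remaining items: I1, I2, I3 (k = 3).
Σσᵢ² = 0.76 + 2.72 + 1.04 = 4.52
total variance = 4.52 + 2 × 1.40 = 7.32
α (item deleted) = (3/2)·(1 − 4.52/7.32) = 0.574

Cronbach's alpha = 0.574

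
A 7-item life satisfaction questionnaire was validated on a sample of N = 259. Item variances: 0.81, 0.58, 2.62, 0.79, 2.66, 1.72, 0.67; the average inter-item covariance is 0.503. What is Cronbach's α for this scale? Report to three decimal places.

α = 0.796

Σσᵢ² = 0.81 + 0.58 + 2.62 + 0.79 + 2.66 + 1.72 + 0.67 = 9.85
Sum of the 21 distinct covariances = 21 × 0.503 = 10.563
σ²_total = Σσᵢ² + 2·Σcov = 9.85 + 2 × 10.563 = 30.976
α = (7/6)·(1 − 9.85/30.976) = 0.796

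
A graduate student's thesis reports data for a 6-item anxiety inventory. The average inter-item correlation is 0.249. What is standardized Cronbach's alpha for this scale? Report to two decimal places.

Standardized α = k·r̄ / (1 + (k−1)·r̄) = 6 × 0.249 / (1 + 5 × 0.249)
  = 1.4940 / 2.2450 = 0.67

standardized Cronbach's alpha = 0.67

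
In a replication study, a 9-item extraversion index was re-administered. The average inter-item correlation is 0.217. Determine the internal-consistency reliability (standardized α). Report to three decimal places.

standardized α = 0.714

Standardized α = k·r̄ / (1 + (k−1)·r̄) = 9 × 0.217 / (1 + 8 × 0.217)
  = 1.9530 / 2.7360 = 0.714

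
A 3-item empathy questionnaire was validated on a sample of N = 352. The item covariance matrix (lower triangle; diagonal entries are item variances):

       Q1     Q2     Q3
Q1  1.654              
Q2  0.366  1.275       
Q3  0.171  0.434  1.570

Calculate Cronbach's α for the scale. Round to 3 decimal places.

α = 0.452

ΣVar(i) = 1.654 + 1.275 + 1.570 = 4.499
Sum of off-diagonal covariances = 0.971
total variance = 4.499 + 2 × 0.971 = 6.441
α = (k/(k−1))·(1 − ΣVar(i)/total variance) = (3/2)·(1 − 4.499/6.441) = 0.452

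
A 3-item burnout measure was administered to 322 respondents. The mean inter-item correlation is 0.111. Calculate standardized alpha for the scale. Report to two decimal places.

α = 0.27

Standardized α = k·r̄ / (1 + (k−1)·r̄) = 3 × 0.111 / (1 + 2 × 0.111)
  = 0.3330 / 1.2220 = 0.27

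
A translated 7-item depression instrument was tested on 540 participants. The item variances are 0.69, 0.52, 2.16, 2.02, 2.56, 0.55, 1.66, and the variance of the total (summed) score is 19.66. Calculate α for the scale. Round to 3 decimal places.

Σσ²ᵢ = 0.69 + 0.52 + 2.16 + 2.02 + 2.56 + 0.55 + 1.66 = 10.16
α = (k/(k−1))·(1 − Σσ²ᵢ/total variance) = (7/6)·(1 − 10.16/19.66) = 0.564

α = 0.564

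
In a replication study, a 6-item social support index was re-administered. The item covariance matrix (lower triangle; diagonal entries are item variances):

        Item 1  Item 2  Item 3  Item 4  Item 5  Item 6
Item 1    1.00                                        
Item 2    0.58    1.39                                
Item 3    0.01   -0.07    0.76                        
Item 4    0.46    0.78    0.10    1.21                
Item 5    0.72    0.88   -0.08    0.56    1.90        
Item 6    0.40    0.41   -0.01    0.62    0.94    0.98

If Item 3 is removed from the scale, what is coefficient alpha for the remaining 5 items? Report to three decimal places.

Remaining items: Item 1, Item 2, Item 4, Item 5, Item 6 (k = 5).
sum of item variances = 1.00 + 1.39 + 1.21 + 1.90 + 0.98 = 6.48
total variance = 6.48 + 2 × 6.35 = 19.18
α (item deleted) = (5/4)·(1 − 6.48/19.18) = 0.828

α = 0.828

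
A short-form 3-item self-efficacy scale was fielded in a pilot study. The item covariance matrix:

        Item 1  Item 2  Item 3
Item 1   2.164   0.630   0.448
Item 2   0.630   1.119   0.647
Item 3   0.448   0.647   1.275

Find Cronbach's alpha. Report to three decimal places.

Cronbach's alpha = 0.646

sum of item variances = 2.164 + 1.119 + 1.275 = 4.558
Sum of the distinct covariances = 1.725
σ²_T = 4.558 + 2 × 1.725 = 8.008
α = (k/(k−1))·(1 − sum of item variances/σ²_T) = (3/2)·(1 − 4.558/8.008) = 0.646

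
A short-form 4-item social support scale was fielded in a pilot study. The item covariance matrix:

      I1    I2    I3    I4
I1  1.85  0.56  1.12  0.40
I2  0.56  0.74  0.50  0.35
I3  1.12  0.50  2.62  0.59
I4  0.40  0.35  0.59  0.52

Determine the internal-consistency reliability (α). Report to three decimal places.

Σσᵢ² = 1.85 + 0.74 + 2.62 + 0.52 = 5.73
Sum of off-diagonal covariances = 3.52
σ²_total = 5.73 + 2 × 3.52 = 12.77
α = (k/(k−1))·(1 − Σσᵢ²/σ²_total) = (4/3)·(1 − 5.73/12.77) = 0.735

α = 0.735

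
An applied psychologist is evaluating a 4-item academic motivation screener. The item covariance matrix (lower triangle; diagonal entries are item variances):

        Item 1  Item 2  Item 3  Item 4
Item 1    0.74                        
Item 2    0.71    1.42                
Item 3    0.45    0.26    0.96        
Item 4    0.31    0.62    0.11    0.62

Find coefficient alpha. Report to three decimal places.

Σσ²ᵢ = 0.74 + 1.42 + 0.96 + 0.62 = 3.74
Sum of off-diagonal covariances = 2.46
total variance = 3.74 + 2 × 2.46 = 8.66
α = (k/(k−1))·(1 − Σσ²ᵢ/total variance) = (4/3)·(1 − 3.74/8.66) = 0.758

α = 0.758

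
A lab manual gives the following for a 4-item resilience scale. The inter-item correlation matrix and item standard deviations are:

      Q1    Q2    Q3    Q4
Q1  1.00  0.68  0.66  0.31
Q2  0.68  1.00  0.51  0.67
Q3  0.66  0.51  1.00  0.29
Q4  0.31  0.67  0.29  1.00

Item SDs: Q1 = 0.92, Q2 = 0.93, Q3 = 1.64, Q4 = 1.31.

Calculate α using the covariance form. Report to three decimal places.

Σσ²ᵢ = 0.92² + 0.93² + 1.64² + 1.31² = 6.1170
Covariances σ_ij = r_ij · s_i · s_j:
  σ(Q1,Q2) = 0.68 × 0.92 × 0.93 = 0.5818
  σ(Q1,Q3) = 0.66 × 0.92 × 1.64 = 0.9958
  σ(Q1,Q4) = 0.31 × 0.92 × 1.31 = 0.3736
  σ(Q2,Q3) = 0.51 × 0.93 × 1.64 = 0.7779
  σ(Q2,Q4) = 0.67 × 0.93 × 1.31 = 0.8163
  σ(Q3,Q4) = 0.29 × 1.64 × 1.31 = 0.6230
σ²_T = Σσ²ᵢ + 2·Σσ_ij = 6.1170 + 2 × 4.1684 = 14.4538
α = (4/3)·(1 − 6.1170/14.4538) = 0.769

α = 0.769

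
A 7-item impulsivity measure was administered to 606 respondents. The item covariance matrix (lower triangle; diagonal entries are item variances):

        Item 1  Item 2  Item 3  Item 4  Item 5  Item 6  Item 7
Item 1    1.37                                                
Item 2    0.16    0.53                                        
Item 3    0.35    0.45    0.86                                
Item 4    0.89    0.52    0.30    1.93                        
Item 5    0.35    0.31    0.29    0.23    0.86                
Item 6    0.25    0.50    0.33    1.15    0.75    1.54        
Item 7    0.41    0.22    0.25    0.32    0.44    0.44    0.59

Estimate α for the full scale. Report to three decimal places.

α = 0.815

Σσᵢ² = 1.37 + 0.53 + 0.86 + 1.93 + 0.86 + 1.54 + 0.59 = 7.68
Sum of off-diagonal covariances = 8.91
Var(T) = 7.68 + 2 × 8.91 = 25.50
α = (k/(k−1))·(1 − Σσᵢ²/Var(T)) = (7/6)·(1 − 7.68/25.50) = 0.815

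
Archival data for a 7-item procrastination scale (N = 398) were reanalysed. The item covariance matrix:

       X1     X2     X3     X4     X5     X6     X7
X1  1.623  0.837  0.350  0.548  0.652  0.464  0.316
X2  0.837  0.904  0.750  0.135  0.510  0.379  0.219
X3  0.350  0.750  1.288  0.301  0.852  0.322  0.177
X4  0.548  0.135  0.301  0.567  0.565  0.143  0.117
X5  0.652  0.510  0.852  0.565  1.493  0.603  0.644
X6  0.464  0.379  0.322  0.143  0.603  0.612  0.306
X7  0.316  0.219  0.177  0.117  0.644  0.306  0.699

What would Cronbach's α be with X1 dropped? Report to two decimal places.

α = 0.82

Remaining items: X2, X3, X4, X5, X6, X7 (k = 6).
ΣVar(i) = 0.904 + 1.288 + 0.567 + 1.493 + 0.612 + 0.699 = 5.563
σ²_T = 5.563 + 2 × 6.023 = 17.609
α (item deleted) = (6/5)·(1 − 5.563/17.609) = 0.82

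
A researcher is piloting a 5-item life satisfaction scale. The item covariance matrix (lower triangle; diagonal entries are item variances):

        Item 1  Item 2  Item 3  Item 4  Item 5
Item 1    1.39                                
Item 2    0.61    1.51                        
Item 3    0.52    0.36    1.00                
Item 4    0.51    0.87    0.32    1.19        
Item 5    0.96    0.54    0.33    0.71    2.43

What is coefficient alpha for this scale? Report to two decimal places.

coefficient alpha = 0.75

ΣVar(i) = 1.39 + 1.51 + 1.00 + 1.19 + 2.43 = 7.52
Sum of the distinct covariances = 5.73
σ²_total = 7.52 + 2 × 5.73 = 18.98
α = (k/(k−1))·(1 − ΣVar(i)/σ²_total) = (5/4)·(1 − 7.52/18.98) = 0.75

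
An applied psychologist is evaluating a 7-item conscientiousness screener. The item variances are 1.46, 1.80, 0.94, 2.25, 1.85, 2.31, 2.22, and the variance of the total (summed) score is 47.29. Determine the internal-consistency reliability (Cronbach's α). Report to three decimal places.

Σσ²ᵢ = 1.46 + 1.80 + 0.94 + 2.25 + 1.85 + 2.31 + 2.22 = 12.83
α = (k/(k−1))·(1 − Σσ²ᵢ/σ²_T) = (7/6)·(1 − 12.83/47.29) = 0.850

Cronbach's α = 0.850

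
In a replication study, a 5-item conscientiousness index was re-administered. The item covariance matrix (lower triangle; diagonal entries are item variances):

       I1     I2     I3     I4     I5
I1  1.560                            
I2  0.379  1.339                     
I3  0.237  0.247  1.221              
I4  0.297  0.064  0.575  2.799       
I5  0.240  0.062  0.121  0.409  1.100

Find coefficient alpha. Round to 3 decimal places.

α = 0.495

sum of item variances = 1.560 + 1.339 + 1.221 + 2.799 + 1.100 = 8.019
Sum of off-diagonal covariances = 2.631
σ²_T = 8.019 + 2 × 2.631 = 13.281
α = (k/(k−1))·(1 − sum of item variances/σ²_T) = (5/4)·(1 − 8.019/13.281) = 0.495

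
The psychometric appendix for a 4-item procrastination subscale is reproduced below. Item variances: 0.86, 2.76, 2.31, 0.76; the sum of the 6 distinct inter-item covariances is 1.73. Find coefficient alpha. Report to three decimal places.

coefficient alpha = 0.455

ΣVar(i) = 0.86 + 2.76 + 2.31 + 0.76 = 6.69
Sum of distinct covariances = 1.73
Var(T) = ΣVar(i) + 2·Σcov = 6.69 + 2 × 1.73 = 10.15
α = (4/3)·(1 − 6.69/10.15) = 0.455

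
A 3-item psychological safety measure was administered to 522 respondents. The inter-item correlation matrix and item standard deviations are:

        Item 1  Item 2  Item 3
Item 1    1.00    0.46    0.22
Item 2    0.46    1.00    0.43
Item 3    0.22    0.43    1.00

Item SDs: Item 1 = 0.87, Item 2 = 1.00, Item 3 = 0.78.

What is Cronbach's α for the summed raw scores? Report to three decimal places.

Σσ²ᵢ = 0.87² + 1.00² + 0.78² = 2.3653
Covariances σ_ij = r_ij · s_i · s_j:
  σ(Item 1,Item 2) = 0.46 × 0.87 × 1.00 = 0.4002
  σ(Item 1,Item 3) = 0.22 × 0.87 × 0.78 = 0.1493
  σ(Item 2,Item 3) = 0.43 × 1.00 × 0.78 = 0.3354
σ²_T = Σσ²ᵢ + 2·Σσ_ij = 2.3653 + 2 × 0.8849 = 4.1351
α = (3/2)·(1 − 2.3653/4.1351) = 0.642

α = 0.642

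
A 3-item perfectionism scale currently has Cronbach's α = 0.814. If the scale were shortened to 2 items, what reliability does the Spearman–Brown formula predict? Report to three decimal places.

Length factor m = 2/3 = 0.6667
α' = m·α / (1 − (1−m)·α)
   = 2/3 × 0.814 / (1 − (1 − 2/3) × 0.814)
   = 0.5427 / 0.7287 = 0.745

predicted reliability = 0.745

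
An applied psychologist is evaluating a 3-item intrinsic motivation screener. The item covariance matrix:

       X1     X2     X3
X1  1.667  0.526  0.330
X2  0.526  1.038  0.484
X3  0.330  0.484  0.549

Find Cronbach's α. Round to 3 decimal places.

Σσᵢ² = 1.667 + 1.038 + 0.549 = 3.254
Sum of off-diagonal covariances = 1.340
σ²_T = 3.254 + 2 × 1.340 = 5.934
α = (k/(k−1))·(1 − Σσᵢ²/σ²_T) = (3/2)·(1 − 3.254/5.934) = 0.677

Cronbach's α = 0.677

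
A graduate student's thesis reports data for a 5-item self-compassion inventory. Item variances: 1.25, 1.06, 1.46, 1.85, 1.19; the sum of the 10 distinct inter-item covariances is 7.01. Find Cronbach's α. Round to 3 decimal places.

ΣVar(i) = 1.25 + 1.06 + 1.46 + 1.85 + 1.19 = 6.81
Sum of distinct covariances = 7.01
σ²_total = ΣVar(i) + 2·Σcov = 6.81 + 2 × 7.01 = 20.83
α = (5/4)·(1 − 6.81/20.83) = 0.841

Cronbach's α = 0.841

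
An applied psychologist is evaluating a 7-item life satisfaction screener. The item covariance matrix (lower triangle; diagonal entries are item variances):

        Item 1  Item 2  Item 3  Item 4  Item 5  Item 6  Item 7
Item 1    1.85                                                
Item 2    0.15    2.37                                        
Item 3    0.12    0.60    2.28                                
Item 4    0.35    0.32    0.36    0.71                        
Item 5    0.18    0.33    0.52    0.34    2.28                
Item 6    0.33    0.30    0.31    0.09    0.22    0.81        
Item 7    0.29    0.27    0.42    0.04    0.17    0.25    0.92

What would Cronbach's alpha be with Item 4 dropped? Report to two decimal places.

Remaining items: Item 1, Item 2, Item 3, Item 5, Item 6, Item 7 (k = 6).
ΣVar(i) = 1.85 + 2.37 + 2.28 + 2.28 + 0.81 + 0.92 = 10.51
total variance = 10.51 + 2 × 4.46 = 19.43
α (item deleted) = (6/5)·(1 − 10.51/19.43) = 0.55

Cronbach's alpha = 0.55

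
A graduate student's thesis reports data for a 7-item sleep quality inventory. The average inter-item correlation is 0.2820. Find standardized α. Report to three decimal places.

α = 0.733

Standardized α = k·r̄ / (1 + (k−1)·r̄) = 7 × 0.2820 / (1 + 6 × 0.2820)
  = 1.9740 / 2.6920 = 0.733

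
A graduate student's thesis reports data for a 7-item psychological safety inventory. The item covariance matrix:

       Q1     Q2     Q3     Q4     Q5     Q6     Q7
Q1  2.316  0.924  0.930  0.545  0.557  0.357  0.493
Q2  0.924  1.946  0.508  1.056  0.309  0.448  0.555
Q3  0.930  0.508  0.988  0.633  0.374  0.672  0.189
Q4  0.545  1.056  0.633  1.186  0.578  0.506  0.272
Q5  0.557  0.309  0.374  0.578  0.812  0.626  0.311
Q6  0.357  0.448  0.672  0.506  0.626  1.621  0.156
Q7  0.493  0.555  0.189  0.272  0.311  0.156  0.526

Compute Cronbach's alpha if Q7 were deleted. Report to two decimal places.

α = 0.80

Remaining items: Q1, Q2, Q3, Q4, Q5, Q6 (k = 6).
Σσᵢ² = 2.316 + 1.946 + 0.988 + 1.186 + 0.812 + 1.621 = 8.869
σ²_total = 8.869 + 2 × 9.023 = 26.915
α (item deleted) = (6/5)·(1 − 8.869/26.915) = 0.80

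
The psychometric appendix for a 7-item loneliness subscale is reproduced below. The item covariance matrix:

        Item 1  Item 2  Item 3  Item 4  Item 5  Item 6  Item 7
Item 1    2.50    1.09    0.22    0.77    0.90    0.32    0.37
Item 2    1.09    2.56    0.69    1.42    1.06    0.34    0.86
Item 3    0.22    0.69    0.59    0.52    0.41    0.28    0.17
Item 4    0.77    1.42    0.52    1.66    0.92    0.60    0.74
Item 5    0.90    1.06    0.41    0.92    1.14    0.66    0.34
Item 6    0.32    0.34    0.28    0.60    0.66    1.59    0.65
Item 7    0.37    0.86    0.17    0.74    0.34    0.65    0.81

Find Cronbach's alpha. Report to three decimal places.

Σσᵢ² = 2.50 + 2.56 + 0.59 + 1.66 + 1.14 + 1.59 + 0.81 = 10.85
Σ_{i<j} σ_ij = 13.33
σ²_total = 10.85 + 2 × 13.33 = 37.51
α = (k/(k−1))·(1 − Σσᵢ²/σ²_total) = (7/6)·(1 − 10.85/37.51) = 0.829

α = 0.829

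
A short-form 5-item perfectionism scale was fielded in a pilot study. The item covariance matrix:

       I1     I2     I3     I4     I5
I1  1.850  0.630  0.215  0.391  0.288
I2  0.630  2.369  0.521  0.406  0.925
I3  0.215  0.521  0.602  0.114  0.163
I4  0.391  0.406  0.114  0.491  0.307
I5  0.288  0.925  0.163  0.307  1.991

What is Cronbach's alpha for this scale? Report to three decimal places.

Σσᵢ² = 1.850 + 2.369 + 0.602 + 0.491 + 1.991 = 7.303
Sum of off-diagonal covariances = 3.960
total variance = 7.303 + 2 × 3.960 = 15.223
α = (k/(k−1))·(1 − Σσᵢ²/total variance) = (5/4)·(1 − 7.303/15.223) = 0.650

Cronbach's alpha = 0.650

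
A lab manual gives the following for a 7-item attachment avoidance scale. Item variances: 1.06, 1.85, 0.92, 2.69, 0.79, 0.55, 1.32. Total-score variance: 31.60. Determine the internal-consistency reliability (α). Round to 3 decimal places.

Σσ²ᵢ = 1.06 + 1.85 + 0.92 + 2.69 + 0.79 + 0.55 + 1.32 = 9.18
α = (k/(k−1))·(1 − Σσ²ᵢ/Var(T)) = (7/6)·(1 − 9.18/31.60) = 0.828

α = 0.828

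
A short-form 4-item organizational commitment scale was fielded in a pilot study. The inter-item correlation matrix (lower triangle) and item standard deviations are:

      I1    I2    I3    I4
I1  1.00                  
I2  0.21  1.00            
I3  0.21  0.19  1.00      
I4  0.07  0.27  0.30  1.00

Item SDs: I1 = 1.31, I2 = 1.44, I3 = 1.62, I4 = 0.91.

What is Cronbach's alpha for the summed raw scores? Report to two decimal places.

α = 0.50

Σσ²ᵢ = 1.31² + 1.44² + 1.62² + 0.91² = 7.2422
Covariances σ_ij = r_ij · s_i · s_j:
  σ(I1,I2) = 0.21 × 1.31 × 1.44 = 0.3961
  σ(I1,I3) = 0.21 × 1.31 × 1.62 = 0.4457
  σ(I1,I4) = 0.07 × 1.31 × 0.91 = 0.0834
  σ(I2,I3) = 0.19 × 1.44 × 1.62 = 0.4432
  σ(I2,I4) = 0.27 × 1.44 × 0.91 = 0.3538
  σ(I3,I4) = 0.30 × 1.62 × 0.91 = 0.4423
σ²_T = Σσ²ᵢ + 2·Σσ_ij = 7.2422 + 2 × 2.1645 = 11.5712
α = (4/3)·(1 − 7.2422/11.5712) = 0.50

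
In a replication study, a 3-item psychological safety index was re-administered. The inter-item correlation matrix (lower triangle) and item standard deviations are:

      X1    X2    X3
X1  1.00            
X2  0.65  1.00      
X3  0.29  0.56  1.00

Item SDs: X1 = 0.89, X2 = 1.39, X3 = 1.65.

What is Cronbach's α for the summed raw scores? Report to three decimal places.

Σσ²ᵢ = 0.89² + 1.39² + 1.65² = 5.4467
Covariances σ_ij = r_ij · s_i · s_j:
  σ(X1,X2) = 0.65 × 0.89 × 1.39 = 0.8041
  σ(X1,X3) = 0.29 × 0.89 × 1.65 = 0.4259
  σ(X2,X3) = 0.56 × 1.39 × 1.65 = 1.2844
σ²_T = Σσ²ᵢ + 2·Σσ_ij = 5.4467 + 2 × 2.5144 = 10.4755
α = (3/2)·(1 − 5.4467/10.4755) = 0.720

α = 0.720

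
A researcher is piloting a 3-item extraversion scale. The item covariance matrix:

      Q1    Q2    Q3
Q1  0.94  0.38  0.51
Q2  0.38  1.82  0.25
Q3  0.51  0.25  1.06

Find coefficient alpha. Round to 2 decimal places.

coefficient alpha = 0.56

Σσ²ᵢ = 0.94 + 1.82 + 1.06 = 3.82
Sum of off-diagonal covariances = 1.14
Var(T) = 3.82 + 2 × 1.14 = 6.10
α = (k/(k−1))·(1 − Σσ²ᵢ/Var(T)) = (3/2)·(1 − 3.82/6.10) = 0.56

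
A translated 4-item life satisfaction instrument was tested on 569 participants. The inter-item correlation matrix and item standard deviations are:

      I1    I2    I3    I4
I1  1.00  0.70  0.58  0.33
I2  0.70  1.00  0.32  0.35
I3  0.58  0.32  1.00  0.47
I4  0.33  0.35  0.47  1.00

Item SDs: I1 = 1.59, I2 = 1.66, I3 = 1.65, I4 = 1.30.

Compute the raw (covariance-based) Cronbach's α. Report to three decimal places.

Σσ²ᵢ = 1.59² + 1.66² + 1.65² + 1.30² = 9.6962
Covariances σ_ij = r_ij · s_i · s_j:
  σ(I1,I2) = 0.70 × 1.59 × 1.66 = 1.8476
  σ(I1,I3) = 0.58 × 1.59 × 1.65 = 1.5216
  σ(I1,I4) = 0.33 × 1.59 × 1.30 = 0.6821
  σ(I2,I3) = 0.32 × 1.66 × 1.65 = 0.8765
  σ(I2,I4) = 0.35 × 1.66 × 1.30 = 0.7553
  σ(I3,I4) = 0.47 × 1.65 × 1.30 = 1.0082
σ²_T = Σσ²ᵢ + 2·Σσ_ij = 9.6962 + 2 × 6.6913 = 23.0788
α = (4/3)·(1 − 9.6962/23.0788) = 0.773

Cronbach's α = 0.773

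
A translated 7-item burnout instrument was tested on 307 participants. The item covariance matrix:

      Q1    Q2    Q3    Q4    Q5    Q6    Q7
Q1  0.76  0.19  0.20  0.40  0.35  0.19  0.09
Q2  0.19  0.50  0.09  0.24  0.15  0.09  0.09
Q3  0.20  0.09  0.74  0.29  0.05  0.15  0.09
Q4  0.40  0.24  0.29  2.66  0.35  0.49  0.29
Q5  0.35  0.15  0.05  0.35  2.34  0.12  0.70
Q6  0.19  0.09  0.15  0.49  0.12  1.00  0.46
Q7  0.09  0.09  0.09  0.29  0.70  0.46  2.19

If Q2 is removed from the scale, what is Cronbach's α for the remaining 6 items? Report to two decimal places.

α = 0.56

Remaining items: Q1, Q3, Q4, Q5, Q6, Q7 (k = 6).
Σσ²ᵢ = 0.76 + 0.74 + 2.66 + 2.34 + 1.00 + 2.19 = 9.69
σ²_T = 9.69 + 2 × 4.22 = 18.13
α (item deleted) = (6/5)·(1 − 9.69/18.13) = 0.56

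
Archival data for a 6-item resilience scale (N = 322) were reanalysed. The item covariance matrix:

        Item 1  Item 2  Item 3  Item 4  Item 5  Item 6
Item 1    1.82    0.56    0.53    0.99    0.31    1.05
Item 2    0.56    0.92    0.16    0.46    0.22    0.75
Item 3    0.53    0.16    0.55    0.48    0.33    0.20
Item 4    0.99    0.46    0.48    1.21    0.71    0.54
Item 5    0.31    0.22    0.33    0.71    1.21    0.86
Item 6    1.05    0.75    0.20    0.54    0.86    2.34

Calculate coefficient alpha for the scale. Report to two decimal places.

α = 0.80

Σσᵢ² = 1.82 + 0.92 + 0.55 + 1.21 + 1.21 + 2.34 = 8.05
Σ_{i<j} σ_ij = 8.15
σ²_total = 8.05 + 2 × 8.15 = 24.35
α = (k/(k−1))·(1 − Σσᵢ²/σ²_total) = (6/5)·(1 − 8.05/24.35) = 0.80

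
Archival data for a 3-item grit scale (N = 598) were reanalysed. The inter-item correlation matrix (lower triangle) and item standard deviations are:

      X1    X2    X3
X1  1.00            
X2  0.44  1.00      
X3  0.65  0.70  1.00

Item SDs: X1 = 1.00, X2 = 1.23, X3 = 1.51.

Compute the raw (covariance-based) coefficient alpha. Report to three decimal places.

Σσ²ᵢ = 1.00² + 1.23² + 1.51² = 4.7930
Covariances σ_ij = r_ij · s_i · s_j:
  σ(X1,X2) = 0.44 × 1.00 × 1.23 = 0.5412
  σ(X1,X3) = 0.65 × 1.00 × 1.51 = 0.9815
  σ(X2,X3) = 0.70 × 1.23 × 1.51 = 1.3001
σ²_T = Σσ²ᵢ + 2·Σσ_ij = 4.7930 + 2 × 2.8228 = 10.4386
α = (3/2)·(1 − 4.7930/10.4386) = 0.811

coefficient alpha = 0.811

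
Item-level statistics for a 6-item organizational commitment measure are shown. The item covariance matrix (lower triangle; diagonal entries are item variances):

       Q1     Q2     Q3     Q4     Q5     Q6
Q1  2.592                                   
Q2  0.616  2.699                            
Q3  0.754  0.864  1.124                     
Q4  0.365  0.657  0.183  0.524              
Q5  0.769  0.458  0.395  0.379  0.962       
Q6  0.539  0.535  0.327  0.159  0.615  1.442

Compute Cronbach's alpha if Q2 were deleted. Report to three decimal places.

Remaining items: Q1, Q3, Q4, Q5, Q6 (k = 5).
Σσᵢ² = 2.592 + 1.124 + 0.524 + 0.962 + 1.442 = 6.644
σ²_total = 6.644 + 2 × 4.485 = 15.614
α (item deleted) = (5/4)·(1 − 6.644/15.614) = 0.718

α = 0.718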